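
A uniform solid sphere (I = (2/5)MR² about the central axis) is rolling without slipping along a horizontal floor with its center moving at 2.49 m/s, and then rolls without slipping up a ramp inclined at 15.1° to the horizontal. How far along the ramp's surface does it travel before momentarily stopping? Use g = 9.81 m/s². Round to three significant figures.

d ≈ 1.70 m

Here I = (2/5)MR², so the shape factor k = I/(MR²) = 0.4.
The rolling condition ω = v/R makes the rotational term ½I(v/R)² = ½kMv², so KE_total = ½(1+k)Mv² = (7/10)Mv².
Setting this equal to Mgh gives the vertical rise h = (1+k)v₀²/(2g) = 1.4×2.49²/(2×9.81) = 0.4424 m.
Along the incline, d = h/sinθ = 0.4424/sin15.1° ≈ 1.70 m.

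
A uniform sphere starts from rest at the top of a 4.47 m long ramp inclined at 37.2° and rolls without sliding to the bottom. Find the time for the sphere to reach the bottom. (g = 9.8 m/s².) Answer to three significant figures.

t ≈ 1.45 s

With I = (2/5)MR², the ratio k = I/(MR²) is 0.4.
Translational: Mg sinθ − f = Ma. Rotational about the CM: fR = Iα = kMRa, so f = kMa.
Hence a = g sinθ/(1+k) = 9.8×sin37.2°/1.4 = 4.232 m/s².
Starting from rest, L = ½at², so t = √(2L/a) = √(2×4.47/4.232) ≈ 1.45 s.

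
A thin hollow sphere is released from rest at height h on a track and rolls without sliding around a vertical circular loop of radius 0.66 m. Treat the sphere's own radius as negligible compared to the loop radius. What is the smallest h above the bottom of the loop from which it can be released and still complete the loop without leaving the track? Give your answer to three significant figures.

h_min ≈ 1.87 m

The moment of inertia is (2/3)MR², giving k ≡ I/(MR²) = 2/3.
At the top of the loop, the minimum-contact condition is Mg = Mv_top²/r, so v_top² = gr.
With ω = v/R, the kinetic energy at speed v is ½(1+k)Mv² = (5/6)Mv².
Energy conservation from release (height h) to the top (height 2r): Mgh = Mg(2r) + (5/6)M·gr.
Thus h_min = 2r + (1+k)r/2 = r(2 + 1.667/2) = 0.66 × 2.833 ≈ 1.87 m.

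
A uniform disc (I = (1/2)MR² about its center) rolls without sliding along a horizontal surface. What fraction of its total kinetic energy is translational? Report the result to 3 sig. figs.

fraction ≈ 0.667

Here I = (1/2)MR², so the shape factor k = I/(MR²) = 0.5.
With ω = v/R, KE_trans = ½Mv² and KE_rot = ½Iω² = ½kMv², so KE_total = ½(1+k)Mv².
The translational fraction is therefore 1/(1+k) = 1/1.5 ≈ 0.667.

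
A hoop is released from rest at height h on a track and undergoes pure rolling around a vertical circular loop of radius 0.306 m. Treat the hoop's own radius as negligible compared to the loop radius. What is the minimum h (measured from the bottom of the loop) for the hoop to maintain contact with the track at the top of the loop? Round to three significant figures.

For this body I = MR², i.e. k = I/(MR²) = 1.
At the top of the loop, the minimum-contact condition is Mg = Mv_top²/r, so v_top² = gr.
With ω = v/R, the kinetic energy at speed v is ½(1+k)Mv² = Mv².
Energy conservation from release (height h) to the top (height 2r): Mgh = Mg(2r) + M·gr.
Thus h_min = 2r + (1+k)r/2 = r(2 + 2/2) = 0.306 × 3 ≈ 0.918 m.

h_min ≈ 0.918 m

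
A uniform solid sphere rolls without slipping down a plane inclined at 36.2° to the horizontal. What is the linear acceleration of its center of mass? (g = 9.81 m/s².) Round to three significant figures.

a ≈ 4.14 m/s²

Here I = (2/5)MR², so the shape factor k = I/(MR²) = 0.4.
Newton's second law down the slope: Mg sinθ − f = Ma. The torque equation fR = Iα (with α = a/R) gives f = kMa.
Eliminating f: Mg sinθ = (1+k)Ma, so a = g sinθ/(1+k) = 9.81 × sin36.2° / 1.4 ≈ 4.14 m/s².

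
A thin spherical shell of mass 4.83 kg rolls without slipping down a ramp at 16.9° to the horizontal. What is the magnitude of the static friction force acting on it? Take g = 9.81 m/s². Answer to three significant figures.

f ≈ 5.51 N

Here I = (2/3)MR², so the shape factor k = I/(MR²) = 2/3.
Along the incline Mg sinθ − f = Ma, and torque about the center fR = Iα = kMR²(a/R) gives f = kMa.
Combining, a = g sinθ/(1+k) and f = kMa = kMg sinθ/(1+k).
f = (2/3) × 4.83 × 9.81 × sin16.9° / 1.667 ≈ 5.51 N.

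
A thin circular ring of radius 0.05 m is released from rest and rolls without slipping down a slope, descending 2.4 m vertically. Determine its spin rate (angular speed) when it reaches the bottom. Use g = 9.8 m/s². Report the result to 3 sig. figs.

ω ≈ 97.0 rad/s

For this body I = MR², i.e. k = I/(MR²) = 1.
Since it rolls without slipping, ω = v/R and KE = ½Mv² + ½Iω² = ½(1+k)Mv² = Mv².
Energy conservation Mgh = ½(1+k)Mv² gives v = √(2gh/(1+k)) = √(2 × 9.8 × 2.4 / 2) = 4.85 m/s.
The angular speed follows from ω = v/R = 4.85/0.05 ≈ 97.0 rad/s.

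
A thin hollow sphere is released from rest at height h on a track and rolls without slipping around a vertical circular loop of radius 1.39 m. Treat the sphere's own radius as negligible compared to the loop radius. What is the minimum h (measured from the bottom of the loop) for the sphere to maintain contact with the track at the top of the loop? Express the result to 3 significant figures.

The moment of inertia is (2/3)MR², giving k ≡ I/(MR²) = 2/3.
At the top of the loop, the minimum-contact condition is Mg = Mv_top²/r, so v_top² = gr.
With ω = v/R, the kinetic energy at speed v is ½(1+k)Mv² = (5/6)Mv².
Energy conservation from release (height h) to the top (height 2r): Mgh = Mg(2r) + (5/6)M·gr.
Thus h_min = 2r + (1+k)r/2 = r(2 + 1.667/2) = 1.39 × 2.833 ≈ 3.94 m.

h_min ≈ 3.94 m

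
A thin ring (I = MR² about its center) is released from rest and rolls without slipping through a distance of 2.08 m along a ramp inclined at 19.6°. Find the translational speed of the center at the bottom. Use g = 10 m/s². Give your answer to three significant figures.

Here I = MR², so the shape factor k = I/(MR²) = 1.
Pure rolling means v = ωR; then KE = ½Mv² + ½I(v/R)² = ½(1+k)Mv² = Mv².
The vertical drop is h = L sinθ = 2.08 × sin19.6° = 0.6977 m.
Energy conservation: Mgh = Mv², so v = √(2gh/(1+k)) = √(2 × 10 × 0.6977 / 2) ≈ 2.64 m/s.

v ≈ 2.64 m/s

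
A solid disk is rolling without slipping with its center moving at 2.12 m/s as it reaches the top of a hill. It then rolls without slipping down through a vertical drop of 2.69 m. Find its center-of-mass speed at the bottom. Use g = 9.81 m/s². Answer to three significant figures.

The moment of inertia is (1/2)MR², giving k ≡ I/(MR²) = 0.5.
Rolling without slipping gives ω = v/R, so the total kinetic energy is ½Mv² + ½Iω² = ½(1+k)Mv² = (3/4)Mv².
Conserving energy between top and bottom: (3/4)Mv² = (3/4)Mv₀² + Mgh, hence v² = v₀² + 2gh/(1+k).
v = √(2.12² + 2×9.81×2.69/1.5) = √39.68 ≈ 6.30 m/s.

v ≈ 6.30 m/s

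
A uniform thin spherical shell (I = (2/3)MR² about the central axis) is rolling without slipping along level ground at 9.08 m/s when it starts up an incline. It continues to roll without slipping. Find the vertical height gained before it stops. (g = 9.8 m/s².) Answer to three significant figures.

h ≈ 7.01 m

The moment of inertia is (2/3)MR², giving k ≡ I/(MR²) = 2/3.
Rolling without slipping gives ω = v/R, so the total kinetic energy is ½Mv² + ½Iω² = ½(1+k)Mv² = (5/6)Mv².
All of this converts to potential energy at the highest point: (5/6)Mv₀² = Mgh.
Thus h = (1+k)v₀²/(2g) = 1.667 × 9.08² / (2 × 9.8) ≈ 7.01 m.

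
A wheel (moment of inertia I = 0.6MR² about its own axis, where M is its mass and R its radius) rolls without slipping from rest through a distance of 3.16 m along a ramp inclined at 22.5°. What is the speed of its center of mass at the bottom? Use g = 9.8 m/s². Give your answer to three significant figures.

With I = 0.6MR², the ratio k = I/(MR²) is 0.6.
The rolling condition ω = v/R makes the rotational term ½I(v/R)² = ½kMv², so KE_total = ½(1+k)Mv² = (4/5)Mv².
The vertical drop is h = L sinθ = 3.16 × sin22.5° = 1.209 m.
Energy conservation: Mgh = (4/5)Mv², so v = √(2gh/(1+k)) = √(2 × 9.8 × 1.209 / 1.6) ≈ 3.85 m/s.

v ≈ 3.85 m/s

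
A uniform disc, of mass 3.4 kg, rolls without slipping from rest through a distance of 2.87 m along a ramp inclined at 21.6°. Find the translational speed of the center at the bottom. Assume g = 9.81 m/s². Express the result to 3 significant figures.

v ≈ 3.72 m/s

With I = (1/2)MR², the ratio k = I/(MR²) is 0.5.
The rolling condition ω = v/R makes the rotational term ½I(v/R)² = ½kMv², so KE_total = ½(1+k)Mv² = (3/4)Mv².
The vertical drop is h = L sinθ = 2.87 × sin21.6° = 1.057 m.
Energy conservation: Mgh = (3/4)Mv², so v = √(2gh/(1+k)) = √(2 × 9.81 × 1.057 / 1.5) ≈ 3.72 m/s.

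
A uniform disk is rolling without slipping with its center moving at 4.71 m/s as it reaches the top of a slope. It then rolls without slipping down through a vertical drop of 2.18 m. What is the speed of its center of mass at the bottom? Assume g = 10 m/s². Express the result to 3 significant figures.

With I = (1/2)MR², the ratio k = I/(MR²) is 0.5.
Rolling without slipping gives ω = v/R, so the total kinetic energy is ½Mv² + ½Iω² = ½(1+k)Mv² = (3/4)Mv².
Conserving energy between top and bottom: (3/4)Mv² = (3/4)Mv₀² + Mgh, hence v² = v₀² + 2gh/(1+k).
v = √(4.71² + 2×10×2.18/1.5) = √51.25 ≈ 7.16 m/s.

v ≈ 7.16 m/s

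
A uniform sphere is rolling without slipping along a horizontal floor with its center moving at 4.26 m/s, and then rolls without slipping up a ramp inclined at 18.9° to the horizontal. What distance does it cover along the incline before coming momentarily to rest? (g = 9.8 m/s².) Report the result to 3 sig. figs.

With I = (2/5)MR², the ratio k = I/(MR²) is 0.4.
Since it rolls without slipping, ω = v/R and KE = ½Mv² + ½Iω² = ½(1+k)Mv² = (7/10)Mv².
Setting this equal to Mgh gives the vertical rise h = (1+k)v₀²/(2g) = 1.4×4.26²/(2×9.8) = 1.296 m.
The distance along the slope is d = h/sinθ = 1.296/sin18.9° ≈ 4.00 m.

d ≈ 4.00 m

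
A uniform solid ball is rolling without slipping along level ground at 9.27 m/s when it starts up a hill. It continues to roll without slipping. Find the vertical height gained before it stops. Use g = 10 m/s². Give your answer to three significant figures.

For this body I = (2/5)MR², i.e. k = I/(MR²) = 0.4.
Rolling without slipping gives ω = v/R, so the total kinetic energy is ½Mv² + ½Iω² = ½(1+k)Mv² = (7/10)Mv².
At the top the kinetic energy is zero, so (7/10)Mv₀² = Mgh.
Thus h = (1+k)v₀²/(2g) = 1.4 × 9.27² / (2 × 10) ≈ 6.02 m.

h ≈ 6.02 m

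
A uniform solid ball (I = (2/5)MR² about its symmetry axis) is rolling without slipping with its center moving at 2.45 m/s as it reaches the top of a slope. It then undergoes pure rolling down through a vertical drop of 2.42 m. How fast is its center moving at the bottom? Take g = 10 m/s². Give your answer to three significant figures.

Here I = (2/5)MR², so the shape factor k = I/(MR²) = 0.4.
Rolling without slipping gives ω = v/R, so the total kinetic energy is ½Mv² + ½Iω² = ½(1+k)Mv² = (7/10)Mv².
Energy conservation: (7/10)Mv₀² + Mgh = (7/10)Mv², so v² = v₀² + 2gh/(1+k).
v = √(2.45² + 2×10×2.42/1.4) = √40.57 ≈ 6.37 m/s.

v ≈ 6.37 m/s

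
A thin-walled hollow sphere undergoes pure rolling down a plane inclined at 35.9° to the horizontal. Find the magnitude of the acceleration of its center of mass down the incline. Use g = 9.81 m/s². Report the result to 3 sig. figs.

a ≈ 3.45 m/s²

For this body I = (2/3)MR², i.e. k = I/(MR²) = 2/3.
Translational: Mg sinθ − f = Ma. Rotational about the CM: fR = Iα = kMRa, so f = kMa.
Eliminating f: Mg sinθ = (1+k)Ma, so a = g sinθ/(1+k) = 9.81 × sin35.9° / 1.667 ≈ 3.45 m/s².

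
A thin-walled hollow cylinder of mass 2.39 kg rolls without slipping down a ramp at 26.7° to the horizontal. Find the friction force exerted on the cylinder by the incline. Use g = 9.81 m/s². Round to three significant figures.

f ≈ 5.27 N

For this body I = MR², i.e. k = I/(MR²) = 1.
Along the incline Mg sinθ − f = Ma, and torque about the center fR = Iα = kMR²(a/R) gives f = kMa.
Combining, a = g sinθ/(1+k) and f = kMa = kMg sinθ/(1+k).
f = 1 × 2.39 × 9.81 × sin26.7° / 2 ≈ 5.27 N.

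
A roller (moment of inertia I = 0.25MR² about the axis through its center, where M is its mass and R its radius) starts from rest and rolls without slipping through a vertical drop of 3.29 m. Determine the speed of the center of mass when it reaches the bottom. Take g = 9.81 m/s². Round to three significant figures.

The moment of inertia is 0.25MR², giving k ≡ I/(MR²) = 0.25.
The rolling condition ω = v/R makes the rotational term ½I(v/R)² = ½kMv², so KE_total = ½(1+k)Mv² = (5/8)Mv².
Energy conservation: Mgh = (5/8)Mv², so v = √(2gh/(1+k)) = √(2 × 9.81 × 3.29 / 1.25) ≈ 7.19 m/s.

v ≈ 7.19 m/s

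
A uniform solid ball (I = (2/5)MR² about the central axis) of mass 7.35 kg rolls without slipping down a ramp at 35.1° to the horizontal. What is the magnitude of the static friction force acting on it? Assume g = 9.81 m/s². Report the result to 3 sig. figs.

f ≈ 11.8 N

For this body I = (2/5)MR², i.e. k = I/(MR²) = 0.4.
Newton's second law down the slope: Mg sinθ − f = Ma. The torque equation fR = Iα (with α = a/R) gives f = kMa.
Combining, a = g sinθ/(1+k) and f = kMa = kMg sinθ/(1+k).
f = 0.4 × 7.35 × 9.81 × sin35.1° / 1.4 ≈ 11.8 N.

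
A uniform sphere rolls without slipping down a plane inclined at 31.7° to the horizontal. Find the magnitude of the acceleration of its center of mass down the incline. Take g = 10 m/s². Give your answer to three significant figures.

For this body I = (2/5)MR², i.e. k = I/(MR²) = 0.4.
Newton's second law down the slope: Mg sinθ − f = Ma. The torque equation fR = Iα (with α = a/R) gives f = kMa.
Eliminating f: Mg sinθ = (1+k)Ma, so a = g sinθ/(1+k) = 10 × sin31.7° / 1.4 ≈ 3.75 m/s².

a ≈ 3.75 m/s²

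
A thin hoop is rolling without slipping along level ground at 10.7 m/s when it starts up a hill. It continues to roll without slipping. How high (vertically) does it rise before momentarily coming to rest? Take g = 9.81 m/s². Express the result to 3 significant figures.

h ≈ 11.7 m

Here I = MR², so the shape factor k = I/(MR²) = 1.
The rolling condition ω = v/R makes the rotational term ½I(v/R)² = ½kMv², so KE_total = ½(1+k)Mv² = Mv².
At the top the kinetic energy is zero, so Mv₀² = Mgh.
Thus h = (1+k)v₀²/(2g) = 2 × 10.7² / (2 × 9.81) ≈ 11.7 m.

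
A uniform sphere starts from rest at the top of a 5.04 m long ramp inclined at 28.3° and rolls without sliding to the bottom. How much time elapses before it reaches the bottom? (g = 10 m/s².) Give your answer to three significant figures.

t ≈ 1.73 s

Here I = (2/5)MR², so the shape factor k = I/(MR²) = 0.4.
Along the incline Mg sinθ − f = Ma, and torque about the center fR = Iα = kMR²(a/R) gives f = kMa.
Hence a = g sinθ/(1+k) = 10×sin28.3°/1.4 = 3.386 m/s².
Starting from rest, L = ½at², so t = √(2L/a) = √(2×5.04/3.386) ≈ 1.73 s.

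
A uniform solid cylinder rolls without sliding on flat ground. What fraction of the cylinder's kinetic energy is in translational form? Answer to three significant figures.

With I = (1/2)MR², the ratio k = I/(MR²) is 0.5.
With ω = v/R, KE_trans = ½Mv² and KE_rot = ½Iω² = ½kMv², so KE_total = ½(1+k)Mv².
The translational fraction is therefore 1/(1+k) = 1/1.5 ≈ 0.667.

fraction ≈ 0.667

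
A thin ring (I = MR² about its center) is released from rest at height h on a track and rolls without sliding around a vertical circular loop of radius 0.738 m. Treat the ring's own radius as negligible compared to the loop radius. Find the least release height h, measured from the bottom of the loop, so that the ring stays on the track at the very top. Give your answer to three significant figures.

h_min ≈ 2.21 m

For this body I = MR², i.e. k = I/(MR²) = 1.
At the top, contact is just lost when gravity alone supplies the centripetal force: Mg = Mv_top²/r, i.e. v_top² = gr.
With ω = v/R, the kinetic energy at speed v is ½(1+k)Mv² = Mv².
Energy conservation from release (height h) to the top (height 2r): Mgh = Mg(2r) + M·gr.
Thus h_min = 2r + (1+k)r/2 = r(2 + 2/2) = 0.738 × 3 ≈ 2.21 m.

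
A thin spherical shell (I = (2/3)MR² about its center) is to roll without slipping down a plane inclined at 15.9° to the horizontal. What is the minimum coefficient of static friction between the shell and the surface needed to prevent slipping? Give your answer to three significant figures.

μ_min ≈ 0.114

Here I = (2/3)MR², so the shape factor k = I/(MR²) = 2/3.
Along the incline Mg sinθ − f = Ma, and torque about the center fR = Iα = kMR²(a/R) gives f = kMa.
These give a = g sinθ/(1+k) and the required friction f = kMg sinθ/(1+k).
With N = Mg cosθ, the no-slip condition f ≤ μN gives μ_min = f/N = k tanθ/(1+k).
μ_min = (2/3) × tan15.9° / 1.667 ≈ 0.114.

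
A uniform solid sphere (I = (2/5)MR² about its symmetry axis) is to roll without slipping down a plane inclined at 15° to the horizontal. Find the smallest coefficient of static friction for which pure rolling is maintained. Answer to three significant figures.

μ_min ≈ 0.0766

For this body I = (2/5)MR², i.e. k = I/(MR²) = 0.4.
Newton's second law down the slope: Mg sinθ − f = Ma. The torque equation fR = Iα (with α = a/R) gives f = kMa.
These give a = g sinθ/(1+k) and the required friction f = kMg sinθ/(1+k).
With N = Mg cosθ, the no-slip condition f ≤ μN gives μ_min = f/N = k tanθ/(1+k).
μ_min = 0.4 × tan15° / 1.4 ≈ 0.0766.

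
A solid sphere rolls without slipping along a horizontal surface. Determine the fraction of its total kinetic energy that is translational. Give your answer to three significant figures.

With I = (2/5)MR², the ratio k = I/(MR²) is 0.4.
With ω = v/R, KE_trans = ½Mv² and KE_rot = ½Iω² = ½kMv², so KE_total = ½(1+k)Mv².
The translational fraction is therefore 1/(1+k) = 1/1.4 ≈ 0.714.

fraction ≈ 0.714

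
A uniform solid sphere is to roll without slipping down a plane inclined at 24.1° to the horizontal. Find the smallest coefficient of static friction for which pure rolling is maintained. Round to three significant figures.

μ_min ≈ 0.128

Here I = (2/5)MR², so the shape factor k = I/(MR²) = 0.4.
Newton's second law down the slope: Mg sinθ − f = Ma. The torque equation fR = Iα (with α = a/R) gives f = kMa.
These give a = g sinθ/(1+k) and the required friction f = kMg sinθ/(1+k).
With N = Mg cosθ, the no-slip condition f ≤ μN gives μ_min = f/N = k tanθ/(1+k).
μ_min = 0.4 × tan24.1° / 1.4 ≈ 0.128.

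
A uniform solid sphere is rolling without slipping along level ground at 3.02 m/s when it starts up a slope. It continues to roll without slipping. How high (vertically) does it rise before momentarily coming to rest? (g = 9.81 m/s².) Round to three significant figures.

For this body I = (2/5)MR², i.e. k = I/(MR²) = 0.4.
The rolling condition ω = v/R makes the rotational term ½I(v/R)² = ½kMv², so KE_total = ½(1+k)Mv² = (7/10)Mv².
At the top the kinetic energy is zero, so (7/10)Mv₀² = Mgh.
Thus h = (1+k)v₀²/(2g) = 1.4 × 3.02² / (2 × 9.81) ≈ 0.651 m.

h ≈ 0.651 m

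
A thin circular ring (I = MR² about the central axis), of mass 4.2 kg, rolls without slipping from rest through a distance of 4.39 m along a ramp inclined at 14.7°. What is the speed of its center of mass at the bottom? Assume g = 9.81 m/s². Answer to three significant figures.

v ≈ 3.31 m/s

The moment of inertia is MR², giving k ≡ I/(MR²) = 1.
Pure rolling means v = ωR; then KE = ½Mv² + ½I(v/R)² = ½(1+k)Mv² = Mv².
The vertical drop is h = L sinθ = 4.39 × sin14.7° = 1.114 m.
Setting Mgh = Mv² gives v = √(2gh/(1+k)) = √(2·9.81·1.114/2) ≈ 3.31 m/s.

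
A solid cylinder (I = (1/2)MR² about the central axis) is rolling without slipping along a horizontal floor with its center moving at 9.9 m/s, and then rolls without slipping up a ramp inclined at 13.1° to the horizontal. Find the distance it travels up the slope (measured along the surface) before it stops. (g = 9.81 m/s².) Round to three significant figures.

Here I = (1/2)MR², so the shape factor k = I/(MR²) = 0.5.
The rolling condition ω = v/R makes the rotational term ½I(v/R)² = ½kMv², so KE_total = ½(1+k)Mv² = (3/4)Mv².
Setting this equal to Mgh gives the vertical rise h = (1+k)v₀²/(2g) = 1.5×9.9²/(2×9.81) = 7.493 m.
Along the incline, d = h/sinθ = 7.493/sin13.1° ≈ 33.1 m.

d ≈ 33.1 m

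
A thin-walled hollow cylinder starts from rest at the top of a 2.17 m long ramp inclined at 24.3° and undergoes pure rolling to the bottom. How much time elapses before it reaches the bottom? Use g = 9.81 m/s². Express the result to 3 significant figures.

t ≈ 1.47 s

Here I = MR², so the shape factor k = I/(MR²) = 1.
Translational: Mg sinθ − f = Ma. Rotational about the CM: fR = Iα = kMRa, so f = kMa.
Hence a = g sinθ/(1+k) = 9.81×sin24.3°/2 = 2.018 m/s².
Starting from rest, L = ½at², so t = √(2L/a) = √(2×2.17/2.018) ≈ 1.47 s.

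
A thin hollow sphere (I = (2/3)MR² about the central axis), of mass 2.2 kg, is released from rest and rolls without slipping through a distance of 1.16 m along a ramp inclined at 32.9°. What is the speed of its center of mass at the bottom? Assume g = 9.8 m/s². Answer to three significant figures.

v ≈ 2.72 m/s

The moment of inertia is (2/3)MR², giving k ≡ I/(MR²) = 2/3.
Rolling without slipping gives ω = v/R, so the total kinetic energy is ½Mv² + ½Iω² = ½(1+k)Mv² = (5/6)Mv².
The vertical drop is h = L sinθ = 1.16 × sin32.9° = 0.6301 m.
Setting Mgh = (5/6)Mv² gives v = √(2gh/(1+k)) = √(2·9.8·0.6301/1.667) ≈ 2.72 m/s.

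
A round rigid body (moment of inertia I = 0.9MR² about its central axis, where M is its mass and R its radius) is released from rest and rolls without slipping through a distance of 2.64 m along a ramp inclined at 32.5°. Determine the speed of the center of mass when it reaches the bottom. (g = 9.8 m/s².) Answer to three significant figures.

Here I = 0.9MR², so the shape factor k = I/(MR²) = 0.9.
Pure rolling means v = ωR; then KE = ½Mv² + ½I(v/R)² = ½(1+k)Mv² = (19/20)Mv².
The vertical drop is h = L sinθ = 2.64 × sin32.5° = 1.418 m.
Energy conservation: Mgh = (19/20)Mv², so v = √(2gh/(1+k)) = √(2 × 9.8 × 1.418 / 1.9) ≈ 3.83 m/s.

v ≈ 3.83 m/s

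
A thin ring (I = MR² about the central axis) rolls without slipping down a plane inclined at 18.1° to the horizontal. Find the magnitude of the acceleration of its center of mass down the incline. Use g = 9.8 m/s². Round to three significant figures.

The moment of inertia is MR², giving k ≡ I/(MR²) = 1.
Along the incline Mg sinθ − f = Ma, and torque about the center fR = Iα = kMR²(a/R) gives f = kMa.
Eliminating f: Mg sinθ = (1+k)Ma, so a = g sinθ/(1+k) = 9.8 × sin18.1° / 2 ≈ 1.52 m/s².

a ≈ 1.52 m/s²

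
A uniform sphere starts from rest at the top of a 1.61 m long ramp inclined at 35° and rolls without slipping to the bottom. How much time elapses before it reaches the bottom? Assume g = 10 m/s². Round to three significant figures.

The moment of inertia is (2/5)MR², giving k ≡ I/(MR²) = 0.4.
Along the incline Mg sinθ − f = Ma, and torque about the center fR = Iα = kMR²(a/R) gives f = kMa.
Hence a = g sinθ/(1+k) = 10×sin35°/1.4 = 4.097 m/s².
With constant a from rest, t = √(2L/a) = √(2·1.61/4.097) ≈ 0.887 s.

t ≈ 0.887 s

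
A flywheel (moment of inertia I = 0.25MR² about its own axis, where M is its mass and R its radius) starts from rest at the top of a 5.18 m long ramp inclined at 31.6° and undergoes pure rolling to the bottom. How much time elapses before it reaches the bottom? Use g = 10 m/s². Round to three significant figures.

t ≈ 1.57 s

With I = 0.25MR², the ratio k = I/(MR²) is 0.25.
Newton's second law down the slope: Mg sinθ − f = Ma. The torque equation fR = Iα (with α = a/R) gives f = kMa.
Hence a = g sinθ/(1+k) = 10×sin31.6°/1.25 = 4.192 m/s².
Starting from rest, L = ½at², so t = √(2L/a) = √(2×5.18/4.192) ≈ 1.57 s.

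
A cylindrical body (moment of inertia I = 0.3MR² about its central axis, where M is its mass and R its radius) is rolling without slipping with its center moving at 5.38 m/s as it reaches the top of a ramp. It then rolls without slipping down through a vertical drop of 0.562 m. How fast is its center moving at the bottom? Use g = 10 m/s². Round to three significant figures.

For this body I = 0.3MR², i.e. k = I/(MR²) = 0.3.
Rolling without slipping gives ω = v/R, so the total kinetic energy is ½Mv² + ½Iω² = ½(1+k)Mv² = (13/20)Mv².
Energy conservation: (13/20)Mv₀² + Mgh = (13/20)Mv², so v² = v₀² + 2gh/(1+k).
v = √(5.38² + 2×10×0.562/1.3) = √37.59 ≈ 6.13 m/s.

v ≈ 6.13 m/s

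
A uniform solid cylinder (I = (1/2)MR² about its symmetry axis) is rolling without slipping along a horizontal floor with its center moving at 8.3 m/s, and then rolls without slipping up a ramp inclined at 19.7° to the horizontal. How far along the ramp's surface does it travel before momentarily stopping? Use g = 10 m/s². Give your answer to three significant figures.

For this body I = (1/2)MR², i.e. k = I/(MR²) = 0.5.
Rolling without slipping gives ω = v/R, so the total kinetic energy is ½Mv² + ½Iω² = ½(1+k)Mv² = (3/4)Mv².
Setting this equal to Mgh gives the vertical rise h = (1+k)v₀²/(2g) = 1.5×8.3²/(2×10) = 5.167 m.
Along the incline, d = h/sinθ = 5.167/sin19.7° ≈ 15.3 m.

d ≈ 15.3 m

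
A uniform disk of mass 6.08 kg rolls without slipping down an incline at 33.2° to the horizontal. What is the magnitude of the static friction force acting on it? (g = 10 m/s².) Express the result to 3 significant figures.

f ≈ 11.1 N

For this body I = (1/2)MR², i.e. k = I/(MR²) = 0.5.
Translational: Mg sinθ − f = Ma. Rotational about the CM: fR = Iα = kMRa, so f = kMa.
Combining, a = g sinθ/(1+k) and f = kMa = kMg sinθ/(1+k).
f = 0.5 × 6.08 × 10 × sin33.2° / 1.5 ≈ 11.1 N.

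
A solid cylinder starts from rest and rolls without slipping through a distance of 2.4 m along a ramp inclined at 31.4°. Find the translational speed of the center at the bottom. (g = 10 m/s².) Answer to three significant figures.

For this body I = (1/2)MR², i.e. k = I/(MR²) = 0.5.
Since it rolls without slipping, ω = v/R and KE = ½Mv² + ½Iω² = ½(1+k)Mv² = (3/4)Mv².
The vertical drop is h = L sinθ = 2.4 × sin31.4° = 1.25 m.
Energy conservation: Mgh = (3/4)Mv², so v = √(2gh/(1+k)) = √(2 × 10 × 1.25 / 1.5) ≈ 4.08 m/s.

v ≈ 4.08 m/s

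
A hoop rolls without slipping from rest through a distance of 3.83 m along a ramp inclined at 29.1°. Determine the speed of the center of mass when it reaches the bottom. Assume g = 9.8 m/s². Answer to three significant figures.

v ≈ 4.27 m/s

For this body I = MR², i.e. k = I/(MR²) = 1.
Since it rolls without slipping, ω = v/R and KE = ½Mv² + ½Iω² = ½(1+k)Mv² = Mv².
The vertical drop is h = L sinθ = 3.83 × sin29.1° = 1.863 m.
Energy conservation: Mgh = Mv², so v = √(2gh/(1+k)) = √(2 × 9.8 × 1.863 / 2) ≈ 4.27 m/s.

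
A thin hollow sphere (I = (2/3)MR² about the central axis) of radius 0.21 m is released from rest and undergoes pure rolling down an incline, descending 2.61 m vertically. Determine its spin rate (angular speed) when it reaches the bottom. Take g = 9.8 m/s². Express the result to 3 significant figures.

The moment of inertia is (2/3)MR², giving k ≡ I/(MR²) = 2/3.
Pure rolling means v = ωR; then KE = ½Mv² + ½I(v/R)² = ½(1+k)Mv² = (5/6)Mv².
Energy conservation Mgh = ½(1+k)Mv² gives v = √(2gh/(1+k)) = √(2 × 9.8 × 2.61 / 1.667) = 5.54 m/s.
The angular speed follows from ω = v/R = 5.54/0.21 ≈ 26.4 rad/s.

ω ≈ 26.4 rad/s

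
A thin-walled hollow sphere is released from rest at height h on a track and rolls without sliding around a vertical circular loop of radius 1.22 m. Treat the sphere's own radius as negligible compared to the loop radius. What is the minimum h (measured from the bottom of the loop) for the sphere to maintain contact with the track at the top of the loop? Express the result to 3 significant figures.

h_min ≈ 3.46 m

The moment of inertia is (2/3)MR², giving k ≡ I/(MR²) = 2/3.
At the top of the loop, the minimum-contact condition is Mg = Mv_top²/r, so v_top² = gr.
With ω = v/R, the kinetic energy at speed v is ½(1+k)Mv² = (5/6)Mv².
Energy conservation from release (height h) to the top (height 2r): Mgh = Mg(2r) + (5/6)M·gr.
Thus h_min = 2r + (1+k)r/2 = r(2 + 1.667/2) = 1.22 × 2.833 ≈ 3.46 m.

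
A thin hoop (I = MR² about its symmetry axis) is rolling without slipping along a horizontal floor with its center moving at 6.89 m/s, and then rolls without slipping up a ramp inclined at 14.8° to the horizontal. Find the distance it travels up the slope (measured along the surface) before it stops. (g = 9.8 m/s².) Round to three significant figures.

d ≈ 19.0 m

The moment of inertia is MR², giving k ≡ I/(MR²) = 1.
Since it rolls without slipping, ω = v/R and KE = ½Mv² + ½Iω² = ½(1+k)Mv² = Mv².
Setting this equal to Mgh gives the vertical rise h = (1+k)v₀²/(2g) = 2×6.89²/(2×9.8) = 4.844 m.
The distance along the slope is d = h/sinθ = 4.844/sin14.8° ≈ 19.0 m.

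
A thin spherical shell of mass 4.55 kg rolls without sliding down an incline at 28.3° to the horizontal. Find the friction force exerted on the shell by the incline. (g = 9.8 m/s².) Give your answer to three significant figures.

Here I = (2/3)MR², so the shape factor k = I/(MR²) = 2/3.
Along the incline Mg sinθ − f = Ma, and torque about the center fR = Iα = kMR²(a/R) gives f = kMa.
Combining, a = g sinθ/(1+k) and f = kMa = kMg sinθ/(1+k).
f = (2/3) × 4.55 × 9.8 × sin28.3° / 1.667 ≈ 8.46 N.

f ≈ 8.46 N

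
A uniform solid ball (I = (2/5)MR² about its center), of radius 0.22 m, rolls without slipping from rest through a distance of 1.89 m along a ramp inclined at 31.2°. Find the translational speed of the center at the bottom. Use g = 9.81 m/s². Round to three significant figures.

v ≈ 3.70 m/s

Here I = (2/5)MR², so the shape factor k = I/(MR²) = 0.4.
Rolling without slipping gives ω = v/R, so the total kinetic energy is ½Mv² + ½Iω² = ½(1+k)Mv² = (7/10)Mv².
The vertical drop is h = L sinθ = 1.89 × sin31.2° = 0.9791 m.
Setting Mgh = (7/10)Mv² gives v = √(2gh/(1+k)) = √(2·9.81·0.9791/1.4) ≈ 3.70 m/s.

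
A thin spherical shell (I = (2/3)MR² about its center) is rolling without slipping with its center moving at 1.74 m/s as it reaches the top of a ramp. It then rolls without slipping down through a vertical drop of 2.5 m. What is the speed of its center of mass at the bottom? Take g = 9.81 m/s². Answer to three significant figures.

v ≈ 5.70 m/s

The moment of inertia is (2/3)MR², giving k ≡ I/(MR²) = 2/3.
Rolling without slipping gives ω = v/R, so the total kinetic energy is ½Mv² + ½Iω² = ½(1+k)Mv² = (5/6)Mv².
Conserving energy between top and bottom: (5/6)Mv² = (5/6)Mv₀² + Mgh, hence v² = v₀² + 2gh/(1+k).
v = √(1.74² + 2×9.81×2.5/1.667) = √32.46 ≈ 5.70 m/s.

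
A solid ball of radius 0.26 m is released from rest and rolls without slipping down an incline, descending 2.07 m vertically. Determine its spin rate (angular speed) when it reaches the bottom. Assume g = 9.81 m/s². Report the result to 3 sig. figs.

For this body I = (2/5)MR², i.e. k = I/(MR²) = 0.4.
Rolling without slipping gives ω = v/R, so the total kinetic energy is ½Mv² + ½Iω² = ½(1+k)Mv² = (7/10)Mv².
Energy conservation Mgh = ½(1+k)Mv² gives v = √(2gh/(1+k)) = √(2 × 9.81 × 2.07 / 1.4) = 5.386 m/s.
The angular speed follows from ω = v/R = 5.386/0.26 ≈ 20.7 rad/s.

ω ≈ 20.7 rad/s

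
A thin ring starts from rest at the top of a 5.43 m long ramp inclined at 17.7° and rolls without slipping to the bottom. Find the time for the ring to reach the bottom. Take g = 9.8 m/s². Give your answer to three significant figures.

Here I = MR², so the shape factor k = I/(MR²) = 1.
Along the incline Mg sinθ − f = Ma, and torque about the center fR = Iα = kMR²(a/R) gives f = kMa.
Hence a = g sinθ/(1+k) = 9.8×sin17.7°/2 = 1.49 m/s².
Starting from rest, L = ½at², so t = √(2L/a) = √(2×5.43/1.49) ≈ 2.70 s.

t ≈ 2.70 s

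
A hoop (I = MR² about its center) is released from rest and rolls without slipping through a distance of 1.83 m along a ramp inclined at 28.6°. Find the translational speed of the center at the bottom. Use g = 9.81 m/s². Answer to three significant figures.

Here I = MR², so the shape factor k = I/(MR²) = 1.
Since it rolls without slipping, ω = v/R and KE = ½Mv² + ½Iω² = ½(1+k)Mv² = Mv².
The vertical drop is h = L sinθ = 1.83 × sin28.6° = 0.876 m.
Energy conservation: Mgh = Mv², so v = √(2gh/(1+k)) = √(2 × 9.81 × 0.876 / 2) ≈ 2.93 m/s.

v ≈ 2.93 m/s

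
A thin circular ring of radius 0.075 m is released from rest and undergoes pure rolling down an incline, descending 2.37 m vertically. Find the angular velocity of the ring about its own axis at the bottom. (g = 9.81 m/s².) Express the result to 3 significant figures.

Here I = MR², so the shape factor k = I/(MR²) = 1.
The rolling condition ω = v/R makes the rotational term ½I(v/R)² = ½kMv², so KE_total = ½(1+k)Mv² = Mv².
Energy conservation Mgh = ½(1+k)Mv² gives v = √(2gh/(1+k)) = √(2 × 9.81 × 2.37 / 2) = 4.822 m/s.
Then ω = v/R = 4.822 / 0.075 ≈ 64.3 rad/s.

ω ≈ 64.3 rad/s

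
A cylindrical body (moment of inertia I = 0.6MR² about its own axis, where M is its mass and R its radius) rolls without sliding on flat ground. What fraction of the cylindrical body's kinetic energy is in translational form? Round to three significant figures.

With I = 0.6MR², the ratio k = I/(MR²) is 0.6.
With ω = v/R, KE_trans = ½Mv² and KE_rot = ½Iω² = ½kMv², so KE_total = ½(1+k)Mv².
The translational fraction is therefore 1/(1+k) = 1/1.6 ≈ 0.625.

fraction ≈ 0.625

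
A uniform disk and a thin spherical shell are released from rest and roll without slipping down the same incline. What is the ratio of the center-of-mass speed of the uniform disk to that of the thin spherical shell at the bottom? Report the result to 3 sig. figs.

Each satisfies Mgh = ½(1+k)Mv² with k = I/(MR²), so v ∝ 1/√(1+k).
For the uniform disk k = 0.5; for the thin spherical shell k = 2/3.
v₁/v₂ = √((1+k₂)/(1+k₁)) = √(1.667/1.5) ≈ 1.05.

v_ratio ≈ 1.05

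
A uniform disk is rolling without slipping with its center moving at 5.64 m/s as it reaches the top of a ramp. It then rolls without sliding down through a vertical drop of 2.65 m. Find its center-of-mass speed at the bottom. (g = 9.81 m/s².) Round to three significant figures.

The moment of inertia is (1/2)MR², giving k ≡ I/(MR²) = 0.5.
Pure rolling means v = ωR; then KE = ½Mv² + ½I(v/R)² = ½(1+k)Mv² = (3/4)Mv².
Energy conservation: (3/4)Mv₀² + Mgh = (3/4)Mv², so v² = v₀² + 2gh/(1+k).
v = √(5.64² + 2×9.81×2.65/1.5) = √66.47 ≈ 8.15 m/s.

v ≈ 8.15 m/s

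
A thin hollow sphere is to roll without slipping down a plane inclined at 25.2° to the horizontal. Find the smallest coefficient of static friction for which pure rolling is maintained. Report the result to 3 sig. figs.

μ_min ≈ 0.188

For this body I = (2/3)MR², i.e. k = I/(MR²) = 2/3.
Newton's second law down the slope: Mg sinθ − f = Ma. The torque equation fR = Iα (with α = a/R) gives f = kMa.
These give a = g sinθ/(1+k) and the required friction f = kMg sinθ/(1+k).
The normal force is N = Mg cosθ, so μ_min = f/N = k tanθ/(1+k).
μ_min = (2/3) × tan25.2° / 1.667 ≈ 0.188.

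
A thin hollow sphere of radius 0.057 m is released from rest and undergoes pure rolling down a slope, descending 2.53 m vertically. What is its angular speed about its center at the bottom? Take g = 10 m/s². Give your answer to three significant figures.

The moment of inertia is (2/3)MR², giving k ≡ I/(MR²) = 2/3.
Pure rolling means v = ωR; then KE = ½Mv² + ½I(v/R)² = ½(1+k)Mv² = (5/6)Mv².
Energy conservation Mgh = ½(1+k)Mv² gives v = √(2gh/(1+k)) = √(2 × 10 × 2.53 / 1.667) = 5.51 m/s.
Then ω = v/R = 5.51 / 0.057 ≈ 96.7 rad/s.

ω ≈ 96.7 rad/s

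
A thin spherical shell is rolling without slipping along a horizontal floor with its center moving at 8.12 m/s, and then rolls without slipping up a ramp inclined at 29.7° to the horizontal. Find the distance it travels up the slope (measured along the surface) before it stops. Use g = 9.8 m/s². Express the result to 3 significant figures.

The moment of inertia is (2/3)MR², giving k ≡ I/(MR²) = 2/3.
Since it rolls without slipping, ω = v/R and KE = ½Mv² + ½Iω² = ½(1+k)Mv² = (5/6)Mv².
Setting this equal to Mgh gives the vertical rise h = (1+k)v₀²/(2g) = 1.667×8.12²/(2×9.8) = 5.607 m.
The distance along the slope is d = h/sinθ = 5.607/sin29.7° ≈ 11.3 m.

d ≈ 11.3 m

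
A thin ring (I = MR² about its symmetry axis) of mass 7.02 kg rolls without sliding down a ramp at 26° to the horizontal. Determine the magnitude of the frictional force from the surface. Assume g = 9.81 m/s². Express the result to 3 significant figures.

f ≈ 15.1 N

The moment of inertia is MR², giving k ≡ I/(MR²) = 1.
Translational: Mg sinθ − f = Ma. Rotational about the CM: fR = Iα = kMRa, so f = kMa.
Combining, a = g sinθ/(1+k) and f = kMa = kMg sinθ/(1+k).
f = 1 × 7.02 × 9.81 × sin26° / 2 ≈ 15.1 N.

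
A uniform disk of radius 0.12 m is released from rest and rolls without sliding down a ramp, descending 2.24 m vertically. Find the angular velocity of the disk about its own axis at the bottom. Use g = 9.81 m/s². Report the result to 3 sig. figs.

The moment of inertia is (1/2)MR², giving k ≡ I/(MR²) = 0.5.
Pure rolling means v = ωR; then KE = ½Mv² + ½I(v/R)² = ½(1+k)Mv² = (3/4)Mv².
Energy conservation Mgh = ½(1+k)Mv² gives v = √(2gh/(1+k)) = √(2 × 9.81 × 2.24 / 1.5) = 5.413 m/s.
Then ω = v/R = 5.413 / 0.12 ≈ 45.1 rad/s.

ω ≈ 45.1 rad/s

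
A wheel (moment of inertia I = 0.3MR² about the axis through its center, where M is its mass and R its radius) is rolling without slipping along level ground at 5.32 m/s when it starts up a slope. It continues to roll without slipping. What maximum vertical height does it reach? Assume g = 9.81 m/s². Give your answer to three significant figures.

h ≈ 1.88 m

Here I = 0.3MR², so the shape factor k = I/(MR²) = 0.3.
Since it rolls without slipping, ω = v/R and KE = ½Mv² + ½Iω² = ½(1+k)Mv² = (13/20)Mv².
All of this converts to potential energy at the highest point: (13/20)Mv₀² = Mgh.
Thus h = (1+k)v₀²/(2g) = 1.3 × 5.32² / (2 × 9.81) ≈ 1.88 m.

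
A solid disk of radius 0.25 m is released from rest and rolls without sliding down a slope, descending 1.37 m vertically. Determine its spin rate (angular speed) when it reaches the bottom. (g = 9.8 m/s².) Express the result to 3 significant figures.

ω ≈ 16.9 rad/s

With I = (1/2)MR², the ratio k = I/(MR²) is 0.5.
Since it rolls without slipping, ω = v/R and KE = ½Mv² + ½Iω² = ½(1+k)Mv² = (3/4)Mv².
Energy conservation Mgh = ½(1+k)Mv² gives v = √(2gh/(1+k)) = √(2 × 9.8 × 1.37 / 1.5) = 4.231 m/s.
The angular speed follows from ω = v/R = 4.231/0.25 ≈ 16.9 rad/s.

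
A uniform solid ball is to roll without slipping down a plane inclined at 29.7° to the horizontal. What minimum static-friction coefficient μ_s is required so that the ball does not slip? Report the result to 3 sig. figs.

μ_min ≈ 0.163

The moment of inertia is (2/5)MR², giving k ≡ I/(MR²) = 0.4.
Newton's second law down the slope: Mg sinθ − f = Ma. The torque equation fR = Iα (with α = a/R) gives f = kMa.
These give a = g sinθ/(1+k) and the required friction f = kMg sinθ/(1+k).
With N = Mg cosθ, the no-slip condition f ≤ μN gives μ_min = f/N = k tanθ/(1+k).
μ_min = 0.4 × tan29.7° / 1.4 ≈ 0.163.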